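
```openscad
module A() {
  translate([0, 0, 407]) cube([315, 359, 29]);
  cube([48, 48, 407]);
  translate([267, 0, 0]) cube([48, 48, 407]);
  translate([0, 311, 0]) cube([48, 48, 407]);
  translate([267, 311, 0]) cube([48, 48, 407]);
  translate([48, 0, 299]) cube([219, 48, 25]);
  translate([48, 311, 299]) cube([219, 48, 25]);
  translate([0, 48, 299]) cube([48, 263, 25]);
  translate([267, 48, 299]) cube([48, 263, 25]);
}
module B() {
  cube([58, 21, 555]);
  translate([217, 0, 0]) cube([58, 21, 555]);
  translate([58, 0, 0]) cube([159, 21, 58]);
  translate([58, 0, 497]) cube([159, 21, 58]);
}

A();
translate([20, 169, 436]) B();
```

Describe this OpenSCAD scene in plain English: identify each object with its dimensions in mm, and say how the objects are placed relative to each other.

A is a four-legged stool. The seat is 315×359 mm, 29 mm thick, top at z = 436 mm. It stands on four square legs, each 48×48 mm in cross-section, from z = 0 to the seat underside, each flush with a corner of the seat. Four stretchers, 48 mm wide and 25 mm tall, connect adjacent legs with their undersides at z = 299 mm, each running between the inner faces of the legs it joins and aligned with the legs' outer faces on the other axis.

B is a rectangular picture frame lying in the x–z plane (depth along y). The opening is 159 mm wide (x) by 439 mm tall (z), surrounded by a border 58 mm wide on all four sides. The frame is 21 mm deep and is made of two full-height vertical stiles with two horizontal rails fitted between them.

The picture frame is on top of the stool, centred.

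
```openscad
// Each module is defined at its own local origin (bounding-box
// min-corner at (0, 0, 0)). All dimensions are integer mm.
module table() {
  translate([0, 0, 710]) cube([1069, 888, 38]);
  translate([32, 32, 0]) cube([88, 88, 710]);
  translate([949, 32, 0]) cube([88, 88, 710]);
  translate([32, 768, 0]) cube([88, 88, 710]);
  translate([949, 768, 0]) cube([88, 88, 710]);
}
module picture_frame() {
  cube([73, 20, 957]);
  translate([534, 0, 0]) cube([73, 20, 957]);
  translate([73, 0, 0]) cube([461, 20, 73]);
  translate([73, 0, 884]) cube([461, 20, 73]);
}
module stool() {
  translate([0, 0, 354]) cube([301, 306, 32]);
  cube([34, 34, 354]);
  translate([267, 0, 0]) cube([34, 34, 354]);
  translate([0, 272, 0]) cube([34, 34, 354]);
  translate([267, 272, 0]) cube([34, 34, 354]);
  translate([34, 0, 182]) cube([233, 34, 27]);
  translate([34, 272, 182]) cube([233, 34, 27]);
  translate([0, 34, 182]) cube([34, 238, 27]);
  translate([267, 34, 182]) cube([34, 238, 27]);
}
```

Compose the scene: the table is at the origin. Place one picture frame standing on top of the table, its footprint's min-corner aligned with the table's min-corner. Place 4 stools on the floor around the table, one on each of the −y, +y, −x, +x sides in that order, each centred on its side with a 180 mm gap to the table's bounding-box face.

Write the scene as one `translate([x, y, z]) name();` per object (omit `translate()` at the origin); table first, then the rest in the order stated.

table();
translate([0, 0, 748]) picture_frame();
translate([384, -486, 0]) stool();
translate([384, 1068, 0]) stool();
translate([-481, 291, 0]) stool();
translate([1249, 291, 0]) stool();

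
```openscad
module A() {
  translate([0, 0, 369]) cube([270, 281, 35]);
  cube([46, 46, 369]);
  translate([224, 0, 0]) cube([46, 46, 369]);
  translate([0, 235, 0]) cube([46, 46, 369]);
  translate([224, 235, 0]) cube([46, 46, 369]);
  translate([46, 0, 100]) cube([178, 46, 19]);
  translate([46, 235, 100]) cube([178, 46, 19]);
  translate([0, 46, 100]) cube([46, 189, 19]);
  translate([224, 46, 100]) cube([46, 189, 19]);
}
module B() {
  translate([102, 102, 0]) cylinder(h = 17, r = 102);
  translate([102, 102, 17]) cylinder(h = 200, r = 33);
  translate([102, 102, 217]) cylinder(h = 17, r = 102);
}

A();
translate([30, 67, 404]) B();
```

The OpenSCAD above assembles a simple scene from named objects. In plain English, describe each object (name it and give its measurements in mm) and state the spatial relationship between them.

A is a four-legged stool. The seat is a 270×281×35 mm slab whose top surface is at z = 404 mm; four square legs, each 46×46 mm in cross-section, run from the floor (z = 0) to the underside of the seat, each flush with a corner of the seat. Four stretchers, 46 mm wide and 19 mm tall, connect adjacent legs with their undersides at z = 100 mm, each running between the inner faces of the legs it joins and aligned with the legs' outer faces on the other axis.

B is a spool: two coaxial disc flanges of radius 102 mm and thickness 17 mm, joined by a core cylinder of radius 33 mm and height 200 mm. The lower flange rests on z = 0 and the three cylinders share a vertical axis.

The spool is on top of the stool.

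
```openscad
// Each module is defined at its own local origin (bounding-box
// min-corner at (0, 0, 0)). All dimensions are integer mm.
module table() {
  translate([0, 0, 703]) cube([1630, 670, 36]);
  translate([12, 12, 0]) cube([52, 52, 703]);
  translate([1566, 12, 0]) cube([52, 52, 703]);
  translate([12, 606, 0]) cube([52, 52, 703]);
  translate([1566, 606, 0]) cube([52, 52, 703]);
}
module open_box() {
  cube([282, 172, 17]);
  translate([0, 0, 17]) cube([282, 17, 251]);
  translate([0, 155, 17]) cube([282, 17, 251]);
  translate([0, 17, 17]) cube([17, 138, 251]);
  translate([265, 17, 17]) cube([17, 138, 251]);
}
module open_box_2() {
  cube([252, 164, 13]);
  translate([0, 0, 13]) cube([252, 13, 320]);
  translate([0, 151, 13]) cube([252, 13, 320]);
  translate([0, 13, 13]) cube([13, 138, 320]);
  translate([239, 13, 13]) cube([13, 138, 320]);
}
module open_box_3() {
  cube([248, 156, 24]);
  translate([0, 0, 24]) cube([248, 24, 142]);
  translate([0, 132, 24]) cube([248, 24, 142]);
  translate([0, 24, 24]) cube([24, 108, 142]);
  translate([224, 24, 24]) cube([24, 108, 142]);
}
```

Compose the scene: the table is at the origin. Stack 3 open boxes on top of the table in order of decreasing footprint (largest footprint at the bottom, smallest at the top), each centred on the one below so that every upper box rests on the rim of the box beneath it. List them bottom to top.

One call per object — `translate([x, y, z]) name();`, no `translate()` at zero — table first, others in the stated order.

table();
translate([674, 249, 739]) open_box();
translate([689, 253, 1007]) open_box_2();
translate([691, 257, 1340]) open_box_3();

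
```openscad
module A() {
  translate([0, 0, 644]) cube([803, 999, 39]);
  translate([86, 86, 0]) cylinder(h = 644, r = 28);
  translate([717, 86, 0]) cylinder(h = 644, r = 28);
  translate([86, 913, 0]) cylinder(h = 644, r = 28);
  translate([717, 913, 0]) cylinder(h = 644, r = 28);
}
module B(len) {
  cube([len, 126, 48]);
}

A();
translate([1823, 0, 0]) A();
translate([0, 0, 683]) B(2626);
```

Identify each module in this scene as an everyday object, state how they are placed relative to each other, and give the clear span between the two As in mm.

A is a table. B is a beam. A beam spans the tops of two tables. The clear span between the two tables is 1020 mm.

Second table starts at x = 1823; first ends at x = 803; clear span = 1823 − 803 = 1020 mm.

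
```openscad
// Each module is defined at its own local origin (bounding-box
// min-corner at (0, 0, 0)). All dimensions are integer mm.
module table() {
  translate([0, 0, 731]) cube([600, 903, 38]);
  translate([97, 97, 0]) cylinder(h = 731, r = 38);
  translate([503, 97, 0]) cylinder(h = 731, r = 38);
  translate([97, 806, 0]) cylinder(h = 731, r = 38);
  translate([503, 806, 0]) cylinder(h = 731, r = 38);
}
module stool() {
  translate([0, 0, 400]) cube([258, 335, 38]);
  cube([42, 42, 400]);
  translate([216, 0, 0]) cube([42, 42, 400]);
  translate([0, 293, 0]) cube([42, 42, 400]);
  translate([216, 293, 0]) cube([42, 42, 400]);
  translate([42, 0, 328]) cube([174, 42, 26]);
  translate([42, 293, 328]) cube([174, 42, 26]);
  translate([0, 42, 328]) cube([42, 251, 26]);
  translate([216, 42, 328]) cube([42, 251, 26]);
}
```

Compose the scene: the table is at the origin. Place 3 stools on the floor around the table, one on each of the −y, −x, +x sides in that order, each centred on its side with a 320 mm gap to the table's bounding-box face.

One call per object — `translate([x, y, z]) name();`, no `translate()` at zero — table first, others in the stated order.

table();
translate([171, -655, 0]) stool();
translate([-578, 284, 0]) stool();
translate([920, 284, 0]) stool();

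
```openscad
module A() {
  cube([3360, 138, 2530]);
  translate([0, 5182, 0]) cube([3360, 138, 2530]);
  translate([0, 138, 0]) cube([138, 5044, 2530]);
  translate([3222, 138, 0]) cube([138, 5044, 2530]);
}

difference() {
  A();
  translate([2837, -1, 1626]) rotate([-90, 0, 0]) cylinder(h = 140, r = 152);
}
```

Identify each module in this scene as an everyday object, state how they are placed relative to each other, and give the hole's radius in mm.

A is a house frame. The house frame has a circular hole through its front wall. The hole's radius is 152 mm.

The subtracted cylinder has r = 152 mm.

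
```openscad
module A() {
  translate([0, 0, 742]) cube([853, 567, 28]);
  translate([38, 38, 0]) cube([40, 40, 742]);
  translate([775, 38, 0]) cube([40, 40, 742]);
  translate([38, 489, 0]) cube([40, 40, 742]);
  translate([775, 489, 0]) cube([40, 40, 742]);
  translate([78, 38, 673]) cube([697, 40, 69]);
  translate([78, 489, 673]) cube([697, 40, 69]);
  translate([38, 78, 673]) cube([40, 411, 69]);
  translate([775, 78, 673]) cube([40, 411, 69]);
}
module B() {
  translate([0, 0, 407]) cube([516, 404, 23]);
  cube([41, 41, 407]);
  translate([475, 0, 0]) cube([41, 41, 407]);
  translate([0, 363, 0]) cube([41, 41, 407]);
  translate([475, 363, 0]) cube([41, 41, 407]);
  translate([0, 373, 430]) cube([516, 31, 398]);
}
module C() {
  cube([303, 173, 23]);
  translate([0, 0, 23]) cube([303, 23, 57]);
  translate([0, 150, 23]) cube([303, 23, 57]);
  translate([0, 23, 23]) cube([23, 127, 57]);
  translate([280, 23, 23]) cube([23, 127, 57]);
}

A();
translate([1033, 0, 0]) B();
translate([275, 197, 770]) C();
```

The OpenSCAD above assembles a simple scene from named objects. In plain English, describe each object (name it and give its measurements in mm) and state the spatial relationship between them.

A is a rectangular dining table. The top is 853×567×28 mm with its upper surface at z = 770 mm. It stands on four 40×40 mm square legs, each inset 38 mm from the nearest pair of top edges, running from the floor to the underside of the top. Four apron rails, 40 mm thick and 69 mm tall, run between adjacent legs with their top edges flush with the underside of the top and their outer faces flush with the legs' outer faces.

B is a chair. The seat is a 516×404×23 mm slab with its top at z = 430 mm, on four 41×41 mm corner legs (flush with the seat edges, standing on z = 0). A flat backrest 31 mm thick, 398 mm tall, spans the full seat width and rises from the seat top along its +y edge, rear face flush with the rear of the seat.

C is an open storage box with external size 303×173×80 mm and wall thickness 23 mm (the base is also 23 mm thick). The base covers the whole footprint; the four walls stand on the base, with the y-facing walls full-width and the x-facing walls fitting between their inner faces.

The chair is on the floor beside the table on its +x side. The open box is on top of the table, centred.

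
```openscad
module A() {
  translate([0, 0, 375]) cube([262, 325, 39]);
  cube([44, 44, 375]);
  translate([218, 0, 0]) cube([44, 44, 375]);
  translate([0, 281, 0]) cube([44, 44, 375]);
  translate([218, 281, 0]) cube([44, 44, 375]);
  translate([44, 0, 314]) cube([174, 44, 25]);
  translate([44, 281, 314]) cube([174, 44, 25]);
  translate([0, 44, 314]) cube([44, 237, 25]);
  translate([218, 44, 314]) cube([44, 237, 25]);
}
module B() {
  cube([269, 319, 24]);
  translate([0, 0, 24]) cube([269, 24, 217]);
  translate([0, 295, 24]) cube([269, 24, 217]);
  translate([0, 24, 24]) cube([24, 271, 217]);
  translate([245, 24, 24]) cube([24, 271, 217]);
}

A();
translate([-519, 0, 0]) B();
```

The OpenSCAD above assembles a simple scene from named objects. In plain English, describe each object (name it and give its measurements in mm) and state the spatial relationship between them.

A is a simple wooden stool: a rectangular seat 262 mm (x) by 325 mm (y), 39 mm thick, top face at z = 414 mm, on four square legs, each 44×44 mm in cross-section. The legs rest on z = 0, each flush with a corner of the seat. Four stretchers, 44 mm wide and 25 mm tall, connect adjacent legs with their undersides at z = 314 mm, each running between the inner faces of the legs it joins and aligned with the legs' outer faces on the other axis.

B is an open storage box with external size 269×319×241 mm and wall thickness 24 mm (the base is also 24 mm thick). The base covers the whole footprint; the four walls stand on the base, with the y-facing walls full-width and the x-facing walls fitting between their inner faces.

The open box is on the floor beside the stool on its −x side.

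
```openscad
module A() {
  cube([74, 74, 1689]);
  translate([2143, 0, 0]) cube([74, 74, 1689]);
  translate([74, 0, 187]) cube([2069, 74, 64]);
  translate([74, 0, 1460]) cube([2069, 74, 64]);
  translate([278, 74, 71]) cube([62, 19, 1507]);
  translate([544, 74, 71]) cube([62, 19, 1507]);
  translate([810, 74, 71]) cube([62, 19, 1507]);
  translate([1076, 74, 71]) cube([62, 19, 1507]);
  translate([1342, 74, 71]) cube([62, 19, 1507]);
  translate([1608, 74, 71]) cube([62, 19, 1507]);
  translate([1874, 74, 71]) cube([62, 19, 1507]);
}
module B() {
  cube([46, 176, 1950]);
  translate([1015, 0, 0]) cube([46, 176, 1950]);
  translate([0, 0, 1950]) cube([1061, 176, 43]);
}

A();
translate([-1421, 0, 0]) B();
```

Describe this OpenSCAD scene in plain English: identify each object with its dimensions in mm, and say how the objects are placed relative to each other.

A is a fence section. Two 74×74 mm posts, 1689 mm tall, stand on the floor with a clear span of 2069 mm between their inner faces. Two horizontal rails of 74×64 mm section span the gap between the posts with their undersides at z = 187 mm and z = 1460 mm, flush with the posts' −y face. 7 pickets, each 62 mm wide, 19 mm thick and 1507 mm tall, are fixed to the +y face of the rails with their bottoms at z = 71 mm, evenly spaced across the span with equal gaps (rounded down to the nearest mm) at the −x end and between each pair — any rounding remainder accumulates at the +x end.

B is a rectangular door frame: two vertical jambs of 46×176 mm section, 1950 mm tall, with a clear opening 969 mm wide between their inner faces. A header 43 mm tall and 176 mm deep lies on top of the jambs and spans the full outside width.

The door frame is on the floor beside the fence section on its −x side.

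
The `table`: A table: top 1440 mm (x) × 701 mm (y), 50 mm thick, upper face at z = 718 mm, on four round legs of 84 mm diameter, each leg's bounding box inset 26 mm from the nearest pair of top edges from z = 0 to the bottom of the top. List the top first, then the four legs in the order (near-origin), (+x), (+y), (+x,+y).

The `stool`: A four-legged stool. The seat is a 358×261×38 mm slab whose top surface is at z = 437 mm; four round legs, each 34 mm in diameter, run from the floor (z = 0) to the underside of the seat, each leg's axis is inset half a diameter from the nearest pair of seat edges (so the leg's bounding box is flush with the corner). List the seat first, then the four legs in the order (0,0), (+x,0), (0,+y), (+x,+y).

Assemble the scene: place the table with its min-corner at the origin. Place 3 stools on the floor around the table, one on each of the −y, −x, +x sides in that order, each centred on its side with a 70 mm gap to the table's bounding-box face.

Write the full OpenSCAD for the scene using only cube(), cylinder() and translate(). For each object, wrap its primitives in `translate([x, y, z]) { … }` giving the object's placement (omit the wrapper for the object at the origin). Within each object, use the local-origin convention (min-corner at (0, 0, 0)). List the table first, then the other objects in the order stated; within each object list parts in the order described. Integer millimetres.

translate([0, 0, 668]) cube([1440, 701, 50]);
translate([68, 68, 0]) cylinder(h = 668, r = 42);
translate([1372, 68, 0]) cylinder(h = 668, r = 42);
translate([68, 633, 0]) cylinder(h = 668, r = 42);
translate([1372, 633, 0]) cylinder(h = 668, r = 42);
translate([541, -331, 0]) {
  translate([0, 0, 399]) cube([358, 261, 38]);
  translate([17, 17, 0]) cylinder(h = 399, r = 17);
  translate([341, 17, 0]) cylinder(h = 399, r = 17);
  translate([17, 244, 0]) cylinder(h = 399, r = 17);
  translate([341, 244, 0]) cylinder(h = 399, r = 17);
}
translate([-428, 220, 0]) {
  translate([0, 0, 399]) cube([358, 261, 38]);
  translate([17, 17, 0]) cylinder(h = 399, r = 17);
  translate([341, 17, 0]) cylinder(h = 399, r = 17);
  translate([17, 244, 0]) cylinder(h = 399, r = 17);
  translate([341, 244, 0]) cylinder(h = 399, r = 17);
}
translate([1510, 220, 0]) {
  translate([0, 0, 399]) cube([358, 261, 38]);
  translate([17, 17, 0]) cylinder(h = 399, r = 17);
  translate([341, 17, 0]) cylinder(h = 399, r = 17);
  translate([17, 244, 0]) cylinder(h = 399, r = 17);
  translate([341, 244, 0]) cylinder(h = 399, r = 17);
}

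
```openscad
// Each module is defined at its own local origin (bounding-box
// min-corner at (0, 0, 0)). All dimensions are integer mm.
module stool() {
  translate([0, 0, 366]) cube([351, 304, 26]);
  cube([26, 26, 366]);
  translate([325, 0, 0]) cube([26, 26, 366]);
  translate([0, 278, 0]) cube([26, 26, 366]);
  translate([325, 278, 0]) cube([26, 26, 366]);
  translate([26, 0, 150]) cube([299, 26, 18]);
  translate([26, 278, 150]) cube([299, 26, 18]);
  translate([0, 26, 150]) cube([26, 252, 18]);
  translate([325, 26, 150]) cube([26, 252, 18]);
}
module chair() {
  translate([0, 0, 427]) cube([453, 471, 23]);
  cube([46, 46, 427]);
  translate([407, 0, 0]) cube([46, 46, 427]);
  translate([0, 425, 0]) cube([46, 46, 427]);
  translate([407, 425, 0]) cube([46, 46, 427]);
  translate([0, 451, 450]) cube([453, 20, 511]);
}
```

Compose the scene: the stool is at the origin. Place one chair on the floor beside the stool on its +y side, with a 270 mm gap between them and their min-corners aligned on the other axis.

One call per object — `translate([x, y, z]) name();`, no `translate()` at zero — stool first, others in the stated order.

stool();
translate([0, 574, 0]) chair();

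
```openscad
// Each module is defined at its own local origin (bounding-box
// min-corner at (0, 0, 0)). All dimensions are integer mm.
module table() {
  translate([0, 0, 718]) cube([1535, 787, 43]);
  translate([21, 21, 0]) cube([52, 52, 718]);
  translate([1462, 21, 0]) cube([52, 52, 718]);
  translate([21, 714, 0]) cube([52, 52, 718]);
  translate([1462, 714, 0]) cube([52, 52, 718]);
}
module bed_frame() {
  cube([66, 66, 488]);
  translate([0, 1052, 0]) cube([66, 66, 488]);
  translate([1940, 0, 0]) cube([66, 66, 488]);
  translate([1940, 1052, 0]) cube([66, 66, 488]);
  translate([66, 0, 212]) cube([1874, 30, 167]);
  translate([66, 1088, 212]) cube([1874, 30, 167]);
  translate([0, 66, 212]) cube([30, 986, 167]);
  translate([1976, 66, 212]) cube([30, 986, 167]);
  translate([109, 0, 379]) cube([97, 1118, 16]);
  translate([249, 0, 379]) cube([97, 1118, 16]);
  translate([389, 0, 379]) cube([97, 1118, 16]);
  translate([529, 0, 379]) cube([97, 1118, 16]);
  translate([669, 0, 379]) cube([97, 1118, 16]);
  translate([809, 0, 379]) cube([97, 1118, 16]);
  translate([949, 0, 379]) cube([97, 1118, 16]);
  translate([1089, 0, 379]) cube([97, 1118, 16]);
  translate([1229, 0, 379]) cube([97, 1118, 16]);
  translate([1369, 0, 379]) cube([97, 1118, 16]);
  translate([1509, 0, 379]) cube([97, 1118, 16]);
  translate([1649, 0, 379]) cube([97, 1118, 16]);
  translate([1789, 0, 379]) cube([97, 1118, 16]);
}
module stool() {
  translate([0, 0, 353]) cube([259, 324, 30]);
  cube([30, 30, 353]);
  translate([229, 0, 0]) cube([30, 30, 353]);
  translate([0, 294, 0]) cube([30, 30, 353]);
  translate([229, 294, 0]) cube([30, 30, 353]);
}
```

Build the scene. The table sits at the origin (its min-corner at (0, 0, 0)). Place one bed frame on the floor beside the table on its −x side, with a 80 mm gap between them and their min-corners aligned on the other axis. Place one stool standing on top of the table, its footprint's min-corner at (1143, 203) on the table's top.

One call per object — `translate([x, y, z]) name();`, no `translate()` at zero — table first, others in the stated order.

table();
translate([-2086, 0, 0]) bed_frame();
translate([1143, 203, 761]) stool();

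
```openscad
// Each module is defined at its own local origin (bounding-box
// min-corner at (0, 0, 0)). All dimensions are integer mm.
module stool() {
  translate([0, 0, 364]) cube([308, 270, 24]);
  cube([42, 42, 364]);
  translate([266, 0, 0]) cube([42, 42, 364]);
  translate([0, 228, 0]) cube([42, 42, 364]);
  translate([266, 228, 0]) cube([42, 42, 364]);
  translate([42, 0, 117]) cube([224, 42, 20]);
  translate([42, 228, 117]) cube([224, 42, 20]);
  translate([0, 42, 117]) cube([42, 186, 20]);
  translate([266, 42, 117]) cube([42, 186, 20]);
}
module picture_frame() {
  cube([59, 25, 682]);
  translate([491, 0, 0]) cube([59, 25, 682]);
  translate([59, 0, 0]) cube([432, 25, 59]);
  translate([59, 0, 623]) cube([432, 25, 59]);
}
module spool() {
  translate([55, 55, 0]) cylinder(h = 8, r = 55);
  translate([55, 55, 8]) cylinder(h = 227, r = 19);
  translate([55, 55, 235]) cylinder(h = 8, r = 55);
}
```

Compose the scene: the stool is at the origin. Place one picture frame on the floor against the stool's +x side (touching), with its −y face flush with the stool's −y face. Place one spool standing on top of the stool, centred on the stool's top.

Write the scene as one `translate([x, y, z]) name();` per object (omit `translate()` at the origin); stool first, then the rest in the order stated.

stool();
translate([308, 0, 0]) picture_frame();
translate([99, 80, 388]) spool();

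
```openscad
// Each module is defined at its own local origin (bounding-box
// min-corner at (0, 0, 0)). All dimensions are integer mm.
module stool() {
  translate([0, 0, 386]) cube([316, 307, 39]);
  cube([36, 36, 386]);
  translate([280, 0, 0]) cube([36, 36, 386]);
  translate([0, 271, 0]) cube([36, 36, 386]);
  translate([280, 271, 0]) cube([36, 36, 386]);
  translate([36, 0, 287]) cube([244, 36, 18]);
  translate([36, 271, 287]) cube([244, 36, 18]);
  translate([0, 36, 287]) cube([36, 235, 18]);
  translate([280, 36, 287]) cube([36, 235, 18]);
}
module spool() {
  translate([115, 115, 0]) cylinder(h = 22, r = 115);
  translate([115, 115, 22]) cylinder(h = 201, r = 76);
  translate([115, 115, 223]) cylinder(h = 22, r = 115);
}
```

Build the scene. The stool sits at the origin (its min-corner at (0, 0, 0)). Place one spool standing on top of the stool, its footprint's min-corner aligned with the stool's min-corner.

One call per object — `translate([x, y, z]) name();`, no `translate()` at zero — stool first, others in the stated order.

stool();
translate([0, 0, 425]) spool();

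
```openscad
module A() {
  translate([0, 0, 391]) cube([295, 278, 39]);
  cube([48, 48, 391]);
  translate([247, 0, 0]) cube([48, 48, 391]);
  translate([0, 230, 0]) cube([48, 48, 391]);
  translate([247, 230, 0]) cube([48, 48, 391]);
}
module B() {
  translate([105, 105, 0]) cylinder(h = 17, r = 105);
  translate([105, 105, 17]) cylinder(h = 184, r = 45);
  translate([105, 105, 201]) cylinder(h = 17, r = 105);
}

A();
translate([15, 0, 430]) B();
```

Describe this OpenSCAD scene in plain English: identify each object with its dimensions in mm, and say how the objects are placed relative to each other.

A is a simple wooden stool: a rectangular seat 295 mm (x) by 278 mm (y), 39 mm thick, top face at z = 430 mm, on four square legs, each 48×48 mm in cross-section. The legs rest on z = 0, each flush with a corner of the seat.

B is a spool: two coaxial disc flanges of radius 105 mm and thickness 17 mm, joined by a core cylinder of radius 45 mm and height 184 mm. The lower flange rests on z = 0 and the three cylinders share a vertical axis.

The spool is on top of the stool.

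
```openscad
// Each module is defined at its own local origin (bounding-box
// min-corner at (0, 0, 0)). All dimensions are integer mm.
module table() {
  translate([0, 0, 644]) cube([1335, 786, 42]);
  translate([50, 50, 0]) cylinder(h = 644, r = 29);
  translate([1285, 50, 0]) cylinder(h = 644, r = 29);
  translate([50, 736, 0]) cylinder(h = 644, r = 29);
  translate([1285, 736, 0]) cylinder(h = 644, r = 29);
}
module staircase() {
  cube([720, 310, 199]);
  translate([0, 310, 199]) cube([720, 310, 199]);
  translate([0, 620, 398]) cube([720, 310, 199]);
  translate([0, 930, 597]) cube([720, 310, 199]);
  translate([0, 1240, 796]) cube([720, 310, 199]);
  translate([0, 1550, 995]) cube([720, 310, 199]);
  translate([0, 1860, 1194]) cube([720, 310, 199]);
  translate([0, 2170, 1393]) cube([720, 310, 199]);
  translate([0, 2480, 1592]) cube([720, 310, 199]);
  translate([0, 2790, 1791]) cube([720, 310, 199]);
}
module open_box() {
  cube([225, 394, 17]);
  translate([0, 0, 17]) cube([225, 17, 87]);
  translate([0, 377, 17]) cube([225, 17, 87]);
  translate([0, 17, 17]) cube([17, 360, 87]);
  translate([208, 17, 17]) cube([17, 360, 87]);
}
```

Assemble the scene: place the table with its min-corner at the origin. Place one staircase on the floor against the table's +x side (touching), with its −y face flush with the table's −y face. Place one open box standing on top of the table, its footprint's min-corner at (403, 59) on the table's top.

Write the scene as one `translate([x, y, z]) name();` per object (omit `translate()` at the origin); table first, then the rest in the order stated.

table();
translate([1335, 0, 0]) staircase();
translate([403, 59, 686]) open_box();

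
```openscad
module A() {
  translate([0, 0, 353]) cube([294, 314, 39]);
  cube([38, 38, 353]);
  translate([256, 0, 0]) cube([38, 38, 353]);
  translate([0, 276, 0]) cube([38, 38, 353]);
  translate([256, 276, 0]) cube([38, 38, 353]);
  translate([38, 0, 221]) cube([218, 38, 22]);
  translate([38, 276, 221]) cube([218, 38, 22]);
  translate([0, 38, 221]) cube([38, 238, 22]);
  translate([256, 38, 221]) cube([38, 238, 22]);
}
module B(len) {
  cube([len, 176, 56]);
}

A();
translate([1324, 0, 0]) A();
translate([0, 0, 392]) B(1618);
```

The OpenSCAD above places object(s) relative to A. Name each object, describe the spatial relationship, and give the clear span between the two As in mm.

Second stool starts at x = 1324; first ends at x = 294; clear span = 1324 − 294 = 1030 mm.

A is a stool. B is a beam. A beam spans the tops of two stools. The clear span between the two stools is 1030 mm.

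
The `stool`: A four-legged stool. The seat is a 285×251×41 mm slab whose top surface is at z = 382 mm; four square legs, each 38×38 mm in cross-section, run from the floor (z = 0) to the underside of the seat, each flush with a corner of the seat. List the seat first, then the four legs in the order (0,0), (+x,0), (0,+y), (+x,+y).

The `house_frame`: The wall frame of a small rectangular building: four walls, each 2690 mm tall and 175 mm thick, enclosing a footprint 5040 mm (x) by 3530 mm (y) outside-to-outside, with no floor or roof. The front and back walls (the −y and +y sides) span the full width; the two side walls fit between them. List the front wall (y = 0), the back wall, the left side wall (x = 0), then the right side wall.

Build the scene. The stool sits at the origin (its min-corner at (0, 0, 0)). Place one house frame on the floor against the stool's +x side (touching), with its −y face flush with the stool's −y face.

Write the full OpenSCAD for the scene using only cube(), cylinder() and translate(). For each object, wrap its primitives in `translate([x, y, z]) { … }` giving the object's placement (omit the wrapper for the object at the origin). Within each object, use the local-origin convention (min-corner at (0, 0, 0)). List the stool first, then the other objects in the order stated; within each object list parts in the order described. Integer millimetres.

translate([0, 0, 341]) cube([285, 251, 41]);
cube([38, 38, 341]);
translate([247, 0, 0]) cube([38, 38, 341]);
translate([0, 213, 0]) cube([38, 38, 341]);
translate([247, 213, 0]) cube([38, 38, 341]);
translate([285, 0, 0]) {
  cube([5040, 175, 2690]);
  translate([0, 3355, 0]) cube([5040, 175, 2690]);
  translate([0, 175, 0]) cube([175, 3180, 2690]);
  translate([4865, 175, 0]) cube([175, 3180, 2690]);
}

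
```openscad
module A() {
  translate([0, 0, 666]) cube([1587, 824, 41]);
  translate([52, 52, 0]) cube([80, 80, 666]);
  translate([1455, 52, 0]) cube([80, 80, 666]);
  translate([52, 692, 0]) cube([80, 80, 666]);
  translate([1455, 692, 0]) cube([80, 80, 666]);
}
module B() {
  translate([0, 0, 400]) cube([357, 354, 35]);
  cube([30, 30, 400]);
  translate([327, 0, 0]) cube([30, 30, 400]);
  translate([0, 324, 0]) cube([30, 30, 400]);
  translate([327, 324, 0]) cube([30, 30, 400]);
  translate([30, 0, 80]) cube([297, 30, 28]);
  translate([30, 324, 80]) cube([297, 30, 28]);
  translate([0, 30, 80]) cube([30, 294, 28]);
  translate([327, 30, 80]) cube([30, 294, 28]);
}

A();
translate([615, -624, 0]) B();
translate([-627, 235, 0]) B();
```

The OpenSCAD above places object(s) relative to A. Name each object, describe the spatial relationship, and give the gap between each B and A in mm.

Each stool's nearest face is 270 mm from the table's bounding box.

A is a table. B is a stool. Two stools sit around the table at the −y, −x sides. The gap between each stool and the table is 270 mm.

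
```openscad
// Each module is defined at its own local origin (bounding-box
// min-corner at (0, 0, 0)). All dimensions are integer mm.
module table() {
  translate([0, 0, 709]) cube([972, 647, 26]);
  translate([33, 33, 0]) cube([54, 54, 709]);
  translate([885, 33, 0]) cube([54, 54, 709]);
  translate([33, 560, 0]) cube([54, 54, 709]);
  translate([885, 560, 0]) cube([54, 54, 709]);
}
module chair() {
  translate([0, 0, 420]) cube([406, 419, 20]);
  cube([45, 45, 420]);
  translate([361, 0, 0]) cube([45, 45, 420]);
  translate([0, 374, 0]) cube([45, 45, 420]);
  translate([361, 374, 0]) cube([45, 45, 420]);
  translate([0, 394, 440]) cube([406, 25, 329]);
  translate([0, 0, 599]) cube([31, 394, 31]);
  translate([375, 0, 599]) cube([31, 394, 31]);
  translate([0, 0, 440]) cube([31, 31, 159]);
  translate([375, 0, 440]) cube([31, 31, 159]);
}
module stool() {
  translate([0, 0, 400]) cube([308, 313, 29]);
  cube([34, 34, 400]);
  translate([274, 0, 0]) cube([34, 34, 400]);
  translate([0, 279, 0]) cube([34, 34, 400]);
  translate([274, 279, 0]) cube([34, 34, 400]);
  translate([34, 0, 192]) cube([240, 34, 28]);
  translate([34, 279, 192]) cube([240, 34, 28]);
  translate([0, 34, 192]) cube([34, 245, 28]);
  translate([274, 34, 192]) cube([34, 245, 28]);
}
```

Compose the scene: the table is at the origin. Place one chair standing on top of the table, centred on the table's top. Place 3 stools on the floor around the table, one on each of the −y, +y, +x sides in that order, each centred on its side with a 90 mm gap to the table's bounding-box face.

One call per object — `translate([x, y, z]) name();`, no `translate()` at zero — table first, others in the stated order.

table();
translate([283, 114, 735]) chair();
translate([332, -403, 0]) stool();
translate([332, 737, 0]) stool();
translate([1062, 167, 0]) stool();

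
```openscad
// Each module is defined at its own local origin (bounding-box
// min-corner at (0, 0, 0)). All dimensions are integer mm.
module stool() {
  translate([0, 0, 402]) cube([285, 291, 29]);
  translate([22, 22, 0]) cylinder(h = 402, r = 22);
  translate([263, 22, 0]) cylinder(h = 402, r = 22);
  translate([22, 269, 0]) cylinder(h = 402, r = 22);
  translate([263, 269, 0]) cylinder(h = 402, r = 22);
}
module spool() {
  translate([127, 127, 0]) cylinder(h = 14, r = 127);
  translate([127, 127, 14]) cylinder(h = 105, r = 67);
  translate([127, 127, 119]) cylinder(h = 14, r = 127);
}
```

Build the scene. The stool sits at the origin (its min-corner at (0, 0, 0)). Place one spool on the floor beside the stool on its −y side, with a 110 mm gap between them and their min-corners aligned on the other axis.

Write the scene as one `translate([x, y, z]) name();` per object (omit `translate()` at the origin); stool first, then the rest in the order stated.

stool();
translate([0, -364, 0]) spool();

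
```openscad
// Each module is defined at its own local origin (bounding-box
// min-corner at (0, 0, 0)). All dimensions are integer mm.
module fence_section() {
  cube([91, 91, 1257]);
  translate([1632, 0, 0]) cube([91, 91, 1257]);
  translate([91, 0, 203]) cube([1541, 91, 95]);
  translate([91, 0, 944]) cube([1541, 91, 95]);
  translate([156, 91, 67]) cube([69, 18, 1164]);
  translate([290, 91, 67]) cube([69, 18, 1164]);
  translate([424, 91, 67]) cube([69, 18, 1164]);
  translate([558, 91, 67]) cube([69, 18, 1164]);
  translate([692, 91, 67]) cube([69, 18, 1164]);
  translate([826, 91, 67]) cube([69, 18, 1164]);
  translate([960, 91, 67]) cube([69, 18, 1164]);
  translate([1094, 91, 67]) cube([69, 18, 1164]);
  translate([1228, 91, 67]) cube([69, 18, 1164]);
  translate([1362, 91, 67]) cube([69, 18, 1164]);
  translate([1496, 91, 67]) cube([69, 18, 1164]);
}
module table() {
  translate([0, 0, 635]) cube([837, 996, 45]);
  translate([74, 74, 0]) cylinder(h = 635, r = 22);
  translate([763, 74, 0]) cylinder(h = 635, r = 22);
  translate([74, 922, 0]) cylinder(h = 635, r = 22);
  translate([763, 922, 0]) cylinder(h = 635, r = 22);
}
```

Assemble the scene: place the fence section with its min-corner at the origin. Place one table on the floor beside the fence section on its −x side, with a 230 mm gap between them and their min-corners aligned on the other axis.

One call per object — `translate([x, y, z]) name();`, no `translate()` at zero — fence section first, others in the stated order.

fence_section();
translate([-1067, 0, 0]) table();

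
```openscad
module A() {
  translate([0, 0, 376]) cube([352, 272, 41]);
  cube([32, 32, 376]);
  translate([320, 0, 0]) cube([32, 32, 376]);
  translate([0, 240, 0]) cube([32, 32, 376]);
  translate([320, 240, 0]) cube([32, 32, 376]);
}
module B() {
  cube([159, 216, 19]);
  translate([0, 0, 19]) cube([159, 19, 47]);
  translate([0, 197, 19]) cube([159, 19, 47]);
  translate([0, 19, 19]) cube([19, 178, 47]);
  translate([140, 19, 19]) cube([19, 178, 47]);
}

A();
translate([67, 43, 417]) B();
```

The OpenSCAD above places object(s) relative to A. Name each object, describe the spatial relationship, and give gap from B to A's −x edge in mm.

A is a stool. B is an open box. The open box is on top of the stool. The gap from the open box to the stool's −x edge is 67 mm.

The open box's min-x is at 67; the stool's min-x is 0; gap = 67 mm.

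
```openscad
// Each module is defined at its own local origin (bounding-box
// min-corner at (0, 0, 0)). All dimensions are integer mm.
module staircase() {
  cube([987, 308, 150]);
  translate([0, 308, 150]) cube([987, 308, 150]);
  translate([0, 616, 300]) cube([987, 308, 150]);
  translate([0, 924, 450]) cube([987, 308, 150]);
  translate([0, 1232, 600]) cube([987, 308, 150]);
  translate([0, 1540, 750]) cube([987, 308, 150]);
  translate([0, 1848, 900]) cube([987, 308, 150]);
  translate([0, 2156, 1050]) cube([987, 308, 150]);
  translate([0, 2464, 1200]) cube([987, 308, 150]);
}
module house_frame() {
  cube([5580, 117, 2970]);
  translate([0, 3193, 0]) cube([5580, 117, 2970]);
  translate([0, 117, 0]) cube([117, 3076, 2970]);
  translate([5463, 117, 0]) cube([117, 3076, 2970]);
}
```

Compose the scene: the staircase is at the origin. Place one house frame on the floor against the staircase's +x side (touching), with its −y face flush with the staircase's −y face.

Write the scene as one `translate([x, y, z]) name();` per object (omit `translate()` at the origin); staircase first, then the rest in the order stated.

staircase();
translate([987, 0, 0]) house_frame();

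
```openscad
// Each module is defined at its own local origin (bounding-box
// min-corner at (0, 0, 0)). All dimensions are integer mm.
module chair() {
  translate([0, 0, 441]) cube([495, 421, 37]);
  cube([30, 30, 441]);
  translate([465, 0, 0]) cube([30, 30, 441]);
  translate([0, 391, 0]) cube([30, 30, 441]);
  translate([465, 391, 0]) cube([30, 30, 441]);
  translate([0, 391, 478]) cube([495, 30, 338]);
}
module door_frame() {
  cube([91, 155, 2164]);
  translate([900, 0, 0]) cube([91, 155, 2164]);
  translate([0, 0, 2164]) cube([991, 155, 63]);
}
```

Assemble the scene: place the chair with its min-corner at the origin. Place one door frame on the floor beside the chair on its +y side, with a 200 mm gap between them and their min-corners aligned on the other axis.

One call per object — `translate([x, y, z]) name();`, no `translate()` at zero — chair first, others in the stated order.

chair();
translate([0, 621, 0]) door_frame();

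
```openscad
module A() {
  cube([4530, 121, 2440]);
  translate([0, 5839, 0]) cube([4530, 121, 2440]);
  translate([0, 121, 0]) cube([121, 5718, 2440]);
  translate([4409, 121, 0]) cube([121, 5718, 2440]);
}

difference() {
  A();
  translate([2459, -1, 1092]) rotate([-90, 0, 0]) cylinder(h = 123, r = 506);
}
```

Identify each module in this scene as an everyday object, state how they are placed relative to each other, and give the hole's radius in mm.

A is a house frame. The house frame has a circular hole through its front wall. The hole's radius is 506 mm.

The subtracted cylinder has r = 506 mm.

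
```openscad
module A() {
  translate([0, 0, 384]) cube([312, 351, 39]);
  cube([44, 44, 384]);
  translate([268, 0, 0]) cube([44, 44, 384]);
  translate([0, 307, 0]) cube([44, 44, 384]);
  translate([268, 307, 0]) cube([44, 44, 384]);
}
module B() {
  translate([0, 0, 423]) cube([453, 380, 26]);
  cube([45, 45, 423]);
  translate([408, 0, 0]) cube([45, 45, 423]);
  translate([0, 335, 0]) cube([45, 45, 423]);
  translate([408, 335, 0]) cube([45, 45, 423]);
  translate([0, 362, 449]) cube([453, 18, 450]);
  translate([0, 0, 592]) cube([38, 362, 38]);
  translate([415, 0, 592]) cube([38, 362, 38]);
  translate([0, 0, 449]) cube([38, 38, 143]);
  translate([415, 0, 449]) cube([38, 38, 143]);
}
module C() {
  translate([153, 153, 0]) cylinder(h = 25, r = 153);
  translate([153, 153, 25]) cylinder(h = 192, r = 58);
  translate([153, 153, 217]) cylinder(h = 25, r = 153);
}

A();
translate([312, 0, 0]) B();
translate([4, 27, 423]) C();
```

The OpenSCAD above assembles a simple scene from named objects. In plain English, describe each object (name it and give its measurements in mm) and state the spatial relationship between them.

A is a four-legged stool. The seat is a 312×351×39 mm slab whose top surface is at z = 423 mm; four square legs, each 44×44 mm in cross-section, run from the floor (z = 0) to the underside of the seat, each flush with a corner of the seat.

B is a chair. The seat is a 453×380×26 mm slab with its top at z = 449 mm, on four 45×45 mm corner legs (flush with the seat edges, standing on z = 0). A flat backrest 18 mm thick, 450 mm tall, spans the full seat width and rises from the seat top along its +y edge, rear face flush with the rear of the seat. Two armrests of 38×38 mm section run along each side from the seat's front edge to the front of the backrest, top faces 181 mm above the seat top and outer faces flush with the seat's x-edges; a 38×38 mm post under the front of each armrest stands on the seat at the front corner.

C is a spool: two coaxial disc flanges of radius 153 mm and thickness 25 mm, joined by a core cylinder of radius 58 mm and height 192 mm. The lower flange rests on z = 0 and the three cylinders share a vertical axis.

The chair is against the stool's +x side, with their −y faces flush. The spool is on top of the stool.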